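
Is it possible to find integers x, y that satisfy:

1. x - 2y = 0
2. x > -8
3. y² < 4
Yes

Take x = 0, y = 0. Substituting into each constraint:
  (1) 0 - 2(0) = 0 ✓
  (2) 0 > -8 ✓
  (3) y² = (0)² = 0, and 0 < 4 ✓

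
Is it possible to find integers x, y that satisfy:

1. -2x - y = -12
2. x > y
Yes

Take x = 5, y = 2. Substituting into each constraint:
  (1) -2(5) + (-2) = -12 ✓
  (2) 5 > 2 ✓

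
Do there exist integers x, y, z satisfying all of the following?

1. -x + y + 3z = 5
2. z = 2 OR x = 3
Yes

Take x = 3, y = 8, z = 0. Substituting into each constraint:
  (1) (-3) + 8 + 3(0) = 5 ✓
  (2) x = 3, target 3 ✓ (second branch holds)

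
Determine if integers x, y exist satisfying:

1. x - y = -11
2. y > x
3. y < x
No

A contradictory subset is {y > x, y < x}. No integer assignment can satisfy these jointly:

  - y > x: bounds one variable relative to another variable
  - y < x: bounds one variable relative to another variable

Direct contradiction: y > x and x > y cannot both hold.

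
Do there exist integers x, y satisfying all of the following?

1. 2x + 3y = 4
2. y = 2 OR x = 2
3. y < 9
Yes

Take x = -1, y = 2. Substituting into each constraint:
  (1) 2(-1) + 3(2) = 4 ✓
  (2) y = 2, target 2 ✓ (first branch holds)
  (3) 2 < 9 ✓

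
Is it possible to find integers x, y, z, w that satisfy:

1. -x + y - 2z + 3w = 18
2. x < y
Yes

Take x = 0, y = 3, z = 0, w = 5. Substituting into each constraint:
  (1) 0 + 3 - 2(0) + 3(5) = 18 ✓
  (2) 0 < 3 ✓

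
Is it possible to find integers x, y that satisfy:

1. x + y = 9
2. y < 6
Yes

Take x = 9, y = 0. Substituting into each constraint:
  (1) 9 + 0 = 9 ✓
  (2) 0 < 6 ✓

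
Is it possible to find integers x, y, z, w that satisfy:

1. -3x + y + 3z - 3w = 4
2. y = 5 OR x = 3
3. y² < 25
Yes

Take x = 3, y = 4, z = 0, w = -3. Substituting into each constraint:
  (1) -3(3) + 4 + 3(0) - 3(-3) = 4 ✓
  (2) x = 3, target 3 ✓ (second branch holds)
  (3) y² = (4)² = 16, and 16 < 25 ✓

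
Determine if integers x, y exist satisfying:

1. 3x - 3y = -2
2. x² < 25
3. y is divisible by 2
No

Even the single constraint (3x - 3y = -2) is infeasible over the integers.

  - 3x - 3y = -2: every term on the left is divisible by 3, so the LHS ≡ 0 (mod 3), but the RHS -2 is not — no integer solution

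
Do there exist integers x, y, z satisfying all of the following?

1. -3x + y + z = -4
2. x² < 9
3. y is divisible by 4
Yes

Take x = 2, y = 0, z = 2. Substituting into each constraint:
  (1) -3(2) + 0 + 2 = -4 ✓
  (2) x² = (2)² = 4, and 4 < 9 ✓
  (3) 0 = 4 × 0, remainder 0 ✓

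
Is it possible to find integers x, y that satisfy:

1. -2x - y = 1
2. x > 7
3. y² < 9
No

The full constraint system is jointly infeasible over the integers. Each constraint and what it forces:

  - -2x - y = 1: is a linear equation tying the variables together
  - x > 7: bounds one variable relative to a constant
  - y² < 9: restricts y to |y| ≤ 2

Range argument: with x ∈ [8, ∞], y ∈ [-2, 2], the left side of the equation is at most -14, but the right side is 1 > -14. No integer solution exists.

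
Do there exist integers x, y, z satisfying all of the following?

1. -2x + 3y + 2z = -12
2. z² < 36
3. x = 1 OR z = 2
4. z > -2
Yes

Take x = -1, y = -6, z = 2. Substituting into each constraint:
  (1) -2(-1) + 3(-6) + 2(2) = -12 ✓
  (2) z² = (2)² = 4, and 4 < 36 ✓
  (3) z = 2, target 2 ✓ (second branch holds)
  (4) 2 > -2 ✓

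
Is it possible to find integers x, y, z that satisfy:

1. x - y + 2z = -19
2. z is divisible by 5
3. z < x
Yes

Take x = 1, y = 20, z = 0. Substituting into each constraint:
  (1) 1 + (-20) + 2(0) = -19 ✓
  (2) 0 = 5 × 0, remainder 0 ✓
  (3) 0 < 1 ✓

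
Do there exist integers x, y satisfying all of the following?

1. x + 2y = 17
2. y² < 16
Yes

Take x = 17, y = 0. Substituting into each constraint:
  (1) 17 + 2(0) = 17 ✓
  (2) y² = (0)² = 0, and 0 < 16 ✓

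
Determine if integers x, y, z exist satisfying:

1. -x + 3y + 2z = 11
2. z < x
Yes

Take x = 1, y = 4, z = 0. Substituting into each constraint:
  (1) (-1) + 3(4) + 2(0) = 11 ✓
  (2) 0 < 1 ✓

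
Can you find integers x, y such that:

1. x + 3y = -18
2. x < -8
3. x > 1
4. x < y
No

A contradictory subset is {x < -8, x > 1}. No integer assignment can satisfy these jointly:

  - x < -8: bounds one variable relative to a constant
  - x > 1: bounds one variable relative to a constant

Direct contradiction: the bounds on x require x ≥ 2 and x ≤ -9 simultaneously, which is empty.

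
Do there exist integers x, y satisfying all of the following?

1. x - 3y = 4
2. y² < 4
Yes

Take x = 1, y = -1. Substituting into each constraint:
  (1) 1 - 3(-1) = 4 ✓
  (2) y² = (-1)² = 1, and 1 < 4 ✓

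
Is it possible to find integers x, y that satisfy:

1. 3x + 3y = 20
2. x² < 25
No

Even the single constraint (3x + 3y = 20) is infeasible over the integers.

  - 3x + 3y = 20: every term on the left is divisible by 3, so the LHS ≡ 0 (mod 3), but the RHS 20 is not — no integer solution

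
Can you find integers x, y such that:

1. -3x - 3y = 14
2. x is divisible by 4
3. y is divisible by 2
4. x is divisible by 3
No

Even the single constraint (-3x - 3y = 14) is infeasible over the integers.

  - -3x - 3y = 14: every term on the left is divisible by 3, so the LHS ≡ 0 (mod 3), but the RHS 14 is not — no integer solution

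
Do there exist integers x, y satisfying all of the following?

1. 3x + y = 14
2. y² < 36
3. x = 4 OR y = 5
Yes

Take x = 3, y = 5. Substituting into each constraint:
  (1) 3(3) + 5 = 14 ✓
  (2) y² = (5)² = 25, and 25 < 36 ✓
  (3) y = 5, target 5 ✓ (second branch holds)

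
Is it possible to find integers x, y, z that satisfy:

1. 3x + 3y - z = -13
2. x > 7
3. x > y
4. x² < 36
No

A contradictory subset is {x > 7, x² < 36}. No integer assignment can satisfy these jointly:

  - x > 7: bounds one variable relative to a constant
  - x² < 36: restricts x to |x| ≤ 5

Direct contradiction: the bounds on x require x ≥ 8 and x ≤ 5 simultaneously, which is empty.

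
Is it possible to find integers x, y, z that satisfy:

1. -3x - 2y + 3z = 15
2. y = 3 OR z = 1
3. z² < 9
Yes

Take x = -8, y = 6, z = 1. Substituting into each constraint:
  (1) -3(-8) - 2(6) + 3(1) = 15 ✓
  (2) z = 1, target 1 ✓ (second branch holds)
  (3) z² = (1)² = 1, and 1 < 9 ✓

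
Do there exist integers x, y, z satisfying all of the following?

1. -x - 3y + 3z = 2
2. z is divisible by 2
Yes

Take x = -2, y = 0, z = 0. Substituting into each constraint:
  (1) 2 - 3(0) + 3(0) = 2 ✓
  (2) 0 = 2 × 0, remainder 0 ✓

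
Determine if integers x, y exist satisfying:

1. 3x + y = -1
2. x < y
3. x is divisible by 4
Yes

Take x = -4, y = 11. Substituting into each constraint:
  (1) 3(-4) + 11 = -1 ✓
  (2) -4 < 11 ✓
  (3) -4 = 4 × -1, remainder 0 ✓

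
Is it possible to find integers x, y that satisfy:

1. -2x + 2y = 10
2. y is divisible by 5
Yes

Take x = -5, y = 0. Substituting into each constraint:
  (1) -2(-5) + 2(0) = 10 ✓
  (2) 0 = 5 × 0, remainder 0 ✓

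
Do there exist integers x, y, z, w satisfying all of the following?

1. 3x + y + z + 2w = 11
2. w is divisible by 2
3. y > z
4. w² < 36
Yes

Take x = 2, y = 1, z = 0, w = 2. Substituting into each constraint:
  (1) 3(2) + 1 + 0 + 2(2) = 11 ✓
  (2) 2 = 2 × 1, remainder 0 ✓
  (3) 1 > 0 ✓
  (4) w² = (2)² = 4, and 4 < 36 ✓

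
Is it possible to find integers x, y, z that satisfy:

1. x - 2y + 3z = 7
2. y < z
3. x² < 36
Yes

Take x = 5, y = -1, z = 0. Substituting into each constraint:
  (1) 5 - 2(-1) + 3(0) = 7 ✓
  (2) -1 < 0 ✓
  (3) x² = (5)² = 25, and 25 < 36 ✓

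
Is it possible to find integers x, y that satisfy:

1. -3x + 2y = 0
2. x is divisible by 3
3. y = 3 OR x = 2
No

The full constraint system is jointly infeasible over the integers. Each constraint and what it forces:

  - -3x + 2y = 0: is a linear equation tying the variables together
  - x is divisible by 3: restricts x to multiples of 3
  - y = 3 OR x = 2: forces a choice: either y = 3 or x = 2

Split on the disjunction (y = 3 OR x = 2):
  • If y = 3: with y = 3, writing x = 3x', every remaining term of the linear equation is divisible by 9, so the left side is ≡ 0 (mod 9); but the right side -6 ≡ 3 (mod 9). No integers can satisfy it.
  • If x = 2: this contradicts the divisibility constraint — 2 is not a multiple of 3.
Both branches are infeasible, so the system has no integer solution.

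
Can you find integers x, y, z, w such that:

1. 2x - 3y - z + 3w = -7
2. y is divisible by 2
Yes

Take x = -5, y = 0, z = 0, w = 1. Substituting into each constraint:
  (1) 2(-5) - 3(0) + 0 + 3(1) = -7 ✓
  (2) 0 = 2 × 0, remainder 0 ✓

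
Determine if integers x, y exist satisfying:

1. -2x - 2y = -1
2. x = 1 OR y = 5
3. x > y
No

Even the single constraint (-2x - 2y = -1) is infeasible over the integers.

  - -2x - 2y = -1: every term on the left is divisible by 2, so the LHS ≡ 0 (mod 2), but the RHS -1 is not — no integer solution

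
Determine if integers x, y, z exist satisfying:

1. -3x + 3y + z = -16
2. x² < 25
Yes

Take x = 0, y = 0, z = -16. Substituting into each constraint:
  (1) -3(0) + 3(0) + (-16) = -16 ✓
  (2) x² = (0)² = 0, and 0 < 25 ✓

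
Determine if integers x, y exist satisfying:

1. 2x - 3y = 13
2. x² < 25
Yes

Take x = 2, y = -3. Substituting into each constraint:
  (1) 2(2) - 3(-3) = 13 ✓
  (2) x² = (2)² = 4, and 4 < 25 ✓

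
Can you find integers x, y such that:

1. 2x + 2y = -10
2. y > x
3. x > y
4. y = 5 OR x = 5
No

A contradictory subset is {y > x, x > y}. No integer assignment can satisfy these jointly:

  - y > x: bounds one variable relative to another variable
  - x > y: bounds one variable relative to another variable

Direct contradiction: y > x and x > y cannot both hold.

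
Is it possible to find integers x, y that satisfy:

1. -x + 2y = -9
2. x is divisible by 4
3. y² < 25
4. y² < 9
No

A contradictory subset is {-x + 2y = -9, x is divisible by 4}. No integer assignment can satisfy these jointly:

  - -x + 2y = -9: is a linear equation tying the variables together
  - x is divisible by 4: restricts x to multiples of 4

Modular obstruction: writing x = 4x', every remaining term of the linear equation is divisible by 2, so the left side is ≡ 0 (mod 2); but the right side -9 ≡ 1 (mod 2). No integers can satisfy it.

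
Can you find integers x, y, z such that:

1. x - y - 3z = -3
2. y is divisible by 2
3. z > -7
Yes

Take x = 0, y = 0, z = 1. Substituting into each constraint:
  (1) 0 + 0 - 3(1) = -3 ✓
  (2) 0 = 2 × 0, remainder 0 ✓
  (3) 1 > -7 ✓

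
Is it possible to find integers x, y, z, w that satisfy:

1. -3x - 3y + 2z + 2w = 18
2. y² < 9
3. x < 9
Yes

Take x = -6, y = 0, z = 0, w = 0. Substituting into each constraint:
  (1) -3(-6) - 3(0) + 2(0) + 2(0) = 18 ✓
  (2) y² = (0)² = 0, and 0 < 9 ✓
  (3) -6 < 9 ✓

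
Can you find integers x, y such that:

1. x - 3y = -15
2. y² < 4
Yes

Take x = -15, y = 0. Substituting into each constraint:
  (1) (-15) - 3(0) = -15 ✓
  (2) y² = (0)² = 0, and 0 < 4 ✓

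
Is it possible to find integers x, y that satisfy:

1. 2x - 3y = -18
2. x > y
Yes

Take x = 21, y = 20. Substituting into each constraint:
  (1) 2(21) - 3(20) = -18 ✓
  (2) 21 > 20 ✓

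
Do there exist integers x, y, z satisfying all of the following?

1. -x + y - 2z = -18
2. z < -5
Yes

Take x = 0, y = -30, z = -6. Substituting into each constraint:
  (1) 0 + (-30) - 2(-6) = -18 ✓
  (2) -6 < -5 ✓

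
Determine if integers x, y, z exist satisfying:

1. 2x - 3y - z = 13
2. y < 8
Yes

Take x = 2, y = -3, z = 0. Substituting into each constraint:
  (1) 2(2) - 3(-3) + 0 = 13 ✓
  (2) -3 < 8 ✓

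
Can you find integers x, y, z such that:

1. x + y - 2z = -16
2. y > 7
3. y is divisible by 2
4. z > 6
Yes

Take x = 0, y = 8, z = 12. Substituting into each constraint:
  (1) 0 + 8 - 2(12) = -16 ✓
  (2) 8 > 7 ✓
  (3) 8 = 2 × 4, remainder 0 ✓
  (4) 12 > 6 ✓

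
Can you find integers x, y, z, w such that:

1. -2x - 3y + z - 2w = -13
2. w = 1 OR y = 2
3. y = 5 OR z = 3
Yes

Take x = -1, y = 5, z = 2, w = 1. Substituting into each constraint:
  (1) -2(-1) - 3(5) + 2 - 2(1) = -13 ✓
  (2) w = 1, target 1 ✓ (first branch holds)
  (3) y = 5, target 5 ✓ (first branch holds)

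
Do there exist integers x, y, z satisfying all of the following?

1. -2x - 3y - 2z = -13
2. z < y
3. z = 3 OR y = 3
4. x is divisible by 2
Yes

Take x = 0, y = 3, z = 2. Substituting into each constraint:
  (1) -2(0) - 3(3) - 2(2) = -13 ✓
  (2) 2 < 3 ✓
  (3) y = 3, target 3 ✓ (second branch holds)
  (4) 0 = 2 × 0, remainder 0 ✓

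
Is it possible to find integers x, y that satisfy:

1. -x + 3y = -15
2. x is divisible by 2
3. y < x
Yes

Take x = 0, y = -5. Substituting into each constraint:
  (1) 0 + 3(-5) = -15 ✓
  (2) 0 = 2 × 0, remainder 0 ✓
  (3) -5 < 0 ✓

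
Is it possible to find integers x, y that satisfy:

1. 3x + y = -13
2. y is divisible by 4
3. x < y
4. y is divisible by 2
Yes

Take x = -7, y = 8. Substituting into each constraint:
  (1) 3(-7) + 8 = -13 ✓
  (2) 8 = 4 × 2, remainder 0 ✓
  (3) -7 < 8 ✓
  (4) 8 = 2 × 4, remainder 0 ✓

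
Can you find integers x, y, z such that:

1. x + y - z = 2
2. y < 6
Yes

Take x = 0, y = 2, z = 0. Substituting into each constraint:
  (1) 0 + 2 + 0 = 2 ✓
  (2) 2 < 6 ✓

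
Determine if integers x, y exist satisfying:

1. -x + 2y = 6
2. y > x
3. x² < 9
Yes

Take x = 0, y = 3. Substituting into each constraint:
  (1) 0 + 2(3) = 6 ✓
  (2) 3 > 0 ✓
  (3) x² = (0)² = 0, and 0 < 9 ✓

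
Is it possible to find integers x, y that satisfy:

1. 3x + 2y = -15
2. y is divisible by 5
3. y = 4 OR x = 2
No

A contradictory subset is {3x + 2y = -15, y = 4 OR x = 2}. No integer assignment can satisfy these jointly:

  - 3x + 2y = -15: is a linear equation tying the variables together
  - y = 4 OR x = 2: forces a choice: either y = 4 or x = 2

Split on the disjunction (y = 4 OR x = 2):
  • If y = 4: with y = 4, every remaining term of the linear equation is divisible by 3, so the left side is ≡ 0 (mod 3); but the right side -23 ≡ 1 (mod 3). No integers can satisfy it.
  • If x = 2: with x = 2, every remaining term of the linear equation is divisible by 2, so the left side is ≡ 0 (mod 2); but the right side -21 ≡ 1 (mod 2). No integers can satisfy it.
Both branches are infeasible, so the system has no integer solution.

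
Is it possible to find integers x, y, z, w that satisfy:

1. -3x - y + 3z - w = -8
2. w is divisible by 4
Yes

Take x = 0, y = 2, z = -2, w = 0. Substituting into each constraint:
  (1) -3(0) + (-2) + 3(-2) + 0 = -8 ✓
  (2) 0 = 4 × 0, remainder 0 ✓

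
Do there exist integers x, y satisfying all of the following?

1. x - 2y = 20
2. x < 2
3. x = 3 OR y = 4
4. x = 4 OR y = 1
No

A contradictory subset is {x - 2y = 20, x < 2, x = 3 OR y = 4}. No integer assignment can satisfy these jointly:

  - x - 2y = 20: is a linear equation tying the variables together
  - x < 2: bounds one variable relative to a constant
  - x = 3 OR y = 4: forces a choice: either x = 3 or y = 4

Split on the disjunction (x = 3 OR y = 4):
  • If x = 3: this contradicts the bound x ≤ 1.
  • If y = 4: the equation forces x = 28, which contradicts the bound x ≤ 1.
Both branches are infeasible, so the system has no integer solution.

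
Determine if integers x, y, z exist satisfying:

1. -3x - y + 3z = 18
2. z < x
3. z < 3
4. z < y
Yes

Take x = -21, y = -21, z = -22. Substituting into each constraint:
  (1) -3(-21) + 21 + 3(-22) = 18 ✓
  (2) -22 < -21 ✓
  (3) -22 < 3 ✓
  (4) -22 < -21 ✓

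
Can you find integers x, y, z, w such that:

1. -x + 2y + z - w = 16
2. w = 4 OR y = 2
Yes

Take x = -17, y = 2, z = 0, w = 5. Substituting into each constraint:
  (1) 17 + 2(2) + 0 + (-5) = 16 ✓
  (2) y = 2, target 2 ✓ (second branch holds)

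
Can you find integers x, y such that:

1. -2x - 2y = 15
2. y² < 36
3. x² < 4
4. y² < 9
No

Even the single constraint (-2x - 2y = 15) is infeasible over the integers.

  - -2x - 2y = 15: every term on the left is divisible by 2, so the LHS ≡ 0 (mod 2), but the RHS 15 is not — no integer solution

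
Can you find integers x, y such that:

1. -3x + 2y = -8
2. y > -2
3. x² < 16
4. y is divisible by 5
No

The full constraint system is jointly infeasible over the integers. Each constraint and what it forces:

  - -3x + 2y = -8: is a linear equation tying the variables together
  - y > -2: bounds one variable relative to a constant
  - x² < 16: restricts x to |x| ≤ 3
  - y is divisible by 5: restricts y to multiples of 5

The bounds confine x to {-3, -2, -1, 0, 1, 2, 3}. For each value, substitute into the equation:
  • x = -3: the equation gives 2y = -17, so y would not be an integer.
  • x = -2: the equation forces y = -7, but 5 does not divide -7.
  • x = -1: the equation gives 2y = -11, so y would not be an integer.
  • x = 0: the equation forces y = -4, but 5 does not divide -4.
  • x = 1: the equation gives 2y = -5, so y would not be an integer.
  • x = 2: the equation forces y = -1, but 5 does not divide -1.
  • x = 3: the equation gives 2y = 1, so y would not be an integer.
Every case fails, so no integer solution exists.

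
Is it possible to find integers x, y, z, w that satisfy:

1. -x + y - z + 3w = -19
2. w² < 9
Yes

Take x = 19, y = 0, z = 0, w = 0. Substituting into each constraint:
  (1) (-19) + 0 + 0 + 3(0) = -19 ✓
  (2) w² = (0)² = 0, and 0 < 9 ✓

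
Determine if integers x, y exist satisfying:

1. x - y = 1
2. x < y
No

The full constraint system is jointly infeasible over the integers. Each constraint and what it forces:

  - x - y = 1: is a linear equation tying the variables together
  - x < y: bounds one variable relative to another variable

From the equation, x − y = 1, i.e. y − x = -1; but y > x requires y − x ≥ 1. Contradiction.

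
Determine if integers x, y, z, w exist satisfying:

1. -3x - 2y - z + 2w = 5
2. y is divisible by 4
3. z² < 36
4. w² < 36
Yes

Take x = 0, y = 0, z = 1, w = 3. Substituting into each constraint:
  (1) -3(0) - 2(0) + (-1) + 2(3) = 5 ✓
  (2) 0 = 4 × 0, remainder 0 ✓
  (3) z² = (1)² = 1, and 1 < 36 ✓
  (4) w² = (3)² = 9, and 9 < 36 ✓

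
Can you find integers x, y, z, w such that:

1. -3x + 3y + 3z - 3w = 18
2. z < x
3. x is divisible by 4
Yes

Take x = 0, y = 0, z = -1, w = -7. Substituting into each constraint:
  (1) -3(0) + 3(0) + 3(-1) - 3(-7) = 18 ✓
  (2) -1 < 0 ✓
  (3) 0 = 4 × 0, remainder 0 ✓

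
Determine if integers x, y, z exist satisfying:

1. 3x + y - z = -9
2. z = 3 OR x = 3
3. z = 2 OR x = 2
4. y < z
Yes

Take x = 2, y = -12, z = 3. Substituting into each constraint:
  (1) 3(2) + (-12) + (-3) = -9 ✓
  (2) z = 3, target 3 ✓ (first branch holds)
  (3) x = 2, target 2 ✓ (second branch holds)
  (4) -12 < 3 ✓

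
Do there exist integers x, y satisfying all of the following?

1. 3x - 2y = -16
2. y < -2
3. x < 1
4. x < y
Yes

Take x = -8, y = -4. Substituting into each constraint:
  (1) 3(-8) - 2(-4) = -16 ✓
  (2) -4 < -2 ✓
  (3) -8 < 1 ✓
  (4) -8 < -4 ✓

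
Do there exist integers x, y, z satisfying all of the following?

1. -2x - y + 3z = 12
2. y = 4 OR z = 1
Yes

Take x = -8, y = 4, z = 0. Substituting into each constraint:
  (1) -2(-8) + (-4) + 3(0) = 12 ✓
  (2) y = 4, target 4 ✓ (first branch holds)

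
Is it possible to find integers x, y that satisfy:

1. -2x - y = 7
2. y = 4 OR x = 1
Yes

Take x = 1, y = -9. Substituting into each constraint:
  (1) -2(1) + 9 = 7 ✓
  (2) x = 1, target 1 ✓ (second branch holds)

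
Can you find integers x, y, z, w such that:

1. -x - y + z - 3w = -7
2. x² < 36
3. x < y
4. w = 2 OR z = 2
Yes

Take x = 2, y = 3, z = 4, w = 2. Substituting into each constraint:
  (1) (-2) + (-3) + 4 - 3(2) = -7 ✓
  (2) x² = (2)² = 4, and 4 < 36 ✓
  (3) 2 < 3 ✓
  (4) w = 2, target 2 ✓ (first branch holds)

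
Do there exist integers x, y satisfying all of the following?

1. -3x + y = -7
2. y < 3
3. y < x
Yes

Take x = 3, y = 2. Substituting into each constraint:
  (1) -3(3) + 2 = -7 ✓
  (2) 2 < 3 ✓
  (3) 2 < 3 ✓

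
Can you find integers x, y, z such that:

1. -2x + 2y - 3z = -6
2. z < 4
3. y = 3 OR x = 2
Yes

Take x = 2, y = 2, z = 2. Substituting into each constraint:
  (1) -2(2) + 2(2) - 3(2) = -6 ✓
  (2) 2 < 4 ✓
  (3) x = 2, target 2 ✓ (second branch holds)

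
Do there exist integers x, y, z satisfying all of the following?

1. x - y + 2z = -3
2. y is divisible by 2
Yes

Take x = 1, y = 0, z = -2. Substituting into each constraint:
  (1) 1 + 0 + 2(-2) = -3 ✓
  (2) 0 = 2 × 0, remainder 0 ✓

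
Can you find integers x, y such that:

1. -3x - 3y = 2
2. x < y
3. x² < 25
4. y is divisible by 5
No

Even the single constraint (-3x - 3y = 2) is infeasible over the integers.

  - -3x - 3y = 2: every term on the left is divisible by 3, so the LHS ≡ 0 (mod 3), but the RHS 2 is not — no integer solution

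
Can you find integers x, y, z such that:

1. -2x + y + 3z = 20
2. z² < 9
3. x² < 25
Yes

Take x = 0, y = 14, z = 2. Substituting into each constraint:
  (1) -2(0) + 14 + 3(2) = 20 ✓
  (2) z² = (2)² = 4, and 4 < 9 ✓
  (3) x² = (0)² = 0, and 0 < 25 ✓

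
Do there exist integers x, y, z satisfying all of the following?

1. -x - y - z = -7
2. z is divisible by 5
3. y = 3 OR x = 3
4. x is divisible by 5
No

The full constraint system is jointly infeasible over the integers. Each constraint and what it forces:

  - -x - y - z = -7: is a linear equation tying the variables together
  - z is divisible by 5: restricts z to multiples of 5
  - y = 3 OR x = 3: forces a choice: either y = 3 or x = 3
  - x is divisible by 5: restricts x to multiples of 5

Split on the disjunction (y = 3 OR x = 3):
  • If y = 3: with y = 3, writing x = 5x' and writing z = 5z', every remaining term of the linear equation is divisible by 5, so the left side is ≡ 0 (mod 5); but the right side -4 ≡ 1 (mod 5). No integers can satisfy it.
  • If x = 3: this contradicts the divisibility constraint — 3 is not a multiple of 5.
Both branches are infeasible, so the system has no integer solution.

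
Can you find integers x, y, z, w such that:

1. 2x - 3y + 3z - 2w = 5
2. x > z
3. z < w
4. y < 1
Yes

Take x = 2, y = -1, z = 0, w = 1. Substituting into each constraint:
  (1) 2(2) - 3(-1) + 3(0) - 2(1) = 5 ✓
  (2) 2 > 0 ✓
  (3) 0 < 1 ✓
  (4) -1 < 1 ✓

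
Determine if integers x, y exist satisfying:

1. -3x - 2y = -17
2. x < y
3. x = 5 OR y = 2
No

The full constraint system is jointly infeasible over the integers. Each constraint and what it forces:

  - -3x - 2y = -17: is a linear equation tying the variables together
  - x < y: bounds one variable relative to another variable
  - x = 5 OR y = 2: forces a choice: either x = 5 or y = 2

Split on the disjunction (x = 5 OR y = 2):
  • If x = 5: the equation forces y = 1, giving (x, y) = (5, 1), which violates y > x.
  • If y = 2: with y = 2, every remaining term of the linear equation is divisible by 3, so the left side is ≡ 0 (mod 3); but the right side -13 ≡ 2 (mod 3). No integers can satisfy it.
Both branches are infeasible, so the system has no integer solution.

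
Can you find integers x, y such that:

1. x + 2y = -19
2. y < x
Yes

Take x = -5, y = -7. Substituting into each constraint:
  (1) (-5) + 2(-7) = -19 ✓
  (2) -7 < -5 ✓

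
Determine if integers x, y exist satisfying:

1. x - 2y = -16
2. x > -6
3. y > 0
Yes

Take x = -4, y = 6. Substituting into each constraint:
  (1) (-4) - 2(6) = -16 ✓
  (2) -4 > -6 ✓
  (3) 6 > 0 ✓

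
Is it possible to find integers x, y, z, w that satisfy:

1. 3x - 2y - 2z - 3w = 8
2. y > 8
Yes

Take x = 0, y = 9, z = -13, w = 0. Substituting into each constraint:
  (1) 3(0) - 2(9) - 2(-13) - 3(0) = 8 ✓
  (2) 9 > 8 ✓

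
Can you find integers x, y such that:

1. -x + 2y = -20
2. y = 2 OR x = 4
Yes

Take x = 24, y = 2. Substituting into each constraint:
  (1) (-24) + 2(2) = -20 ✓
  (2) y = 2, target 2 ✓ (first branch holds)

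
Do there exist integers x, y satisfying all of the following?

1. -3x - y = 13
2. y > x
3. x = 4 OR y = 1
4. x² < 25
No

A contradictory subset is {-3x - y = 13, y > x, x = 4 OR y = 1}. No integer assignment can satisfy these jointly:

  - -3x - y = 13: is a linear equation tying the variables together
  - y > x: bounds one variable relative to another variable
  - x = 4 OR y = 1: forces a choice: either x = 4 or y = 1

Split on the disjunction (x = 4 OR y = 1):
  • If x = 4: the equation forces y = -25, giving (x, y) = (4, -25), which violates y > x.
  • If y = 1: with y = 1, every remaining term of the linear equation is divisible by 3, so the left side is ≡ 0 (mod 3); but the right side 14 ≡ 2 (mod 3). No integers can satisfy it.
Both branches are infeasible, so the system has no integer solution.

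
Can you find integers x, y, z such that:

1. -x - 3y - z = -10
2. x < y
Yes

Take x = 0, y = 1, z = 7. Substituting into each constraint:
  (1) 0 - 3(1) + (-7) = -10 ✓
  (2) 0 < 1 ✓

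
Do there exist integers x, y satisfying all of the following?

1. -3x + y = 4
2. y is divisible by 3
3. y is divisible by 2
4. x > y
No

A contradictory subset is {-3x + y = 4, y is divisible by 3}. No integer assignment can satisfy these jointly:

  - -3x + y = 4: is a linear equation tying the variables together
  - y is divisible by 3: restricts y to multiples of 3

Modular obstruction: writing y = 3y', every remaining term of the linear equation is divisible by 3, so the left side is ≡ 0 (mod 3); but the right side 4 ≡ 1 (mod 3). No integers can satisfy it.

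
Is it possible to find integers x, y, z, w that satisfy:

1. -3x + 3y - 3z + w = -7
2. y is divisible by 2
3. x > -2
Yes

Take x = 0, y = 0, z = 0, w = -7. Substituting into each constraint:
  (1) -3(0) + 3(0) - 3(0) + (-7) = -7 ✓
  (2) 0 = 2 × 0, remainder 0 ✓
  (3) 0 > -2 ✓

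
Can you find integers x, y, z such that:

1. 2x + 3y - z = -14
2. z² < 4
Yes

Take x = 2, y = -6, z = 0. Substituting into each constraint:
  (1) 2(2) + 3(-6) + 0 = -14 ✓
  (2) z² = (0)² = 0, and 0 < 4 ✓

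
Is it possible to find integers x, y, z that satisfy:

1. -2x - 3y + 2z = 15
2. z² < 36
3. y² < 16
Yes

Take x = -9, y = 1, z = 0. Substituting into each constraint:
  (1) -2(-9) - 3(1) + 2(0) = 15 ✓
  (2) z² = (0)² = 0, and 0 < 36 ✓
  (3) y² = (1)² = 1, and 1 < 16 ✓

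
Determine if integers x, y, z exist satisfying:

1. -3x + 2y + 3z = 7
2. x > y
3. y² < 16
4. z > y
Yes

Take x = 3, y = 2, z = 4. Substituting into each constraint:
  (1) -3(3) + 2(2) + 3(4) = 7 ✓
  (2) 3 > 2 ✓
  (3) y² = (2)² = 4, and 4 < 16 ✓
  (4) 4 > 2 ✓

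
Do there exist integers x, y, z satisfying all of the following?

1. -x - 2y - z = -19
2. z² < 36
Yes

Take x = 19, y = 0, z = 0. Substituting into each constraint:
  (1) (-19) - 2(0) + 0 = -19 ✓
  (2) z² = (0)² = 0, and 0 < 36 ✓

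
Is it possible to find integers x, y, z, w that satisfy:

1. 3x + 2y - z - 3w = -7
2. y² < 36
Yes

Take x = 0, y = -2, z = 0, w = 1. Substituting into each constraint:
  (1) 3(0) + 2(-2) + 0 - 3(1) = -7 ✓
  (2) y² = (-2)² = 4, and 4 < 36 ✓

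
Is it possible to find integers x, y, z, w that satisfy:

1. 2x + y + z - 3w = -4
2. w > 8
Yes

Take x = 0, y = 23, z = 0, w = 9. Substituting into each constraint:
  (1) 2(0) + 23 + 0 - 3(9) = -4 ✓
  (2) 9 > 8 ✓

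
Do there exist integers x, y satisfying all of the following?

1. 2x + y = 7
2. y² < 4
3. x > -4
Yes

Take x = 3, y = 1. Substituting into each constraint:
  (1) 2(3) + 1 = 7 ✓
  (2) y² = (1)² = 1, and 1 < 4 ✓
  (3) 3 > -4 ✓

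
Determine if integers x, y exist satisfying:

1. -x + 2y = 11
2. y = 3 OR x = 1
Yes

Take x = 1, y = 6. Substituting into each constraint:
  (1) (-1) + 2(6) = 11 ✓
  (2) x = 1, target 1 ✓ (second branch holds)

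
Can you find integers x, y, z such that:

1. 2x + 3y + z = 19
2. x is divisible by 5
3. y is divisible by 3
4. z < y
Yes

Take x = 10, y = 0, z = -1. Substituting into each constraint:
  (1) 2(10) + 3(0) + (-1) = 19 ✓
  (2) 10 = 5 × 2, remainder 0 ✓
  (3) 0 = 3 × 0, remainder 0 ✓
  (4) -1 < 0 ✓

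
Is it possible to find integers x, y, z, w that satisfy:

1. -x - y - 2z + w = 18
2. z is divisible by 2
Yes

Take x = -18, y = 0, z = 0, w = 0. Substituting into each constraint:
  (1) 18 + 0 - 2(0) + 0 = 18 ✓
  (2) 0 = 2 × 0, remainder 0 ✓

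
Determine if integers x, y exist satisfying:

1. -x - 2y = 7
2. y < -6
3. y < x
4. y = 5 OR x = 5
No

A contradictory subset is {-x - 2y = 7, y < -6, y = 5 OR x = 5}. No integer assignment can satisfy these jointly:

  - -x - 2y = 7: is a linear equation tying the variables together
  - y < -6: bounds one variable relative to a constant
  - y = 5 OR x = 5: forces a choice: either y = 5 or x = 5

Split on the disjunction (y = 5 OR x = 5):
  • If y = 5: this contradicts the bound y ≤ -7.
  • If x = 5: the equation forces y = -6, which contradicts the bound y ≤ -7.
Both branches are infeasible, so the system has no integer solution.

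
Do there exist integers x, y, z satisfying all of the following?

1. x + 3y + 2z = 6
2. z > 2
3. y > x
Yes

Take x = -2, y = 0, z = 4. Substituting into each constraint:
  (1) (-2) + 3(0) + 2(4) = 6 ✓
  (2) 4 > 2 ✓
  (3) 0 > -2 ✓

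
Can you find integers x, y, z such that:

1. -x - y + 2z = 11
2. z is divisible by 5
Yes

Take x = 0, y = -11, z = 0. Substituting into each constraint:
  (1) 0 + 11 + 2(0) = 11 ✓
  (2) 0 = 5 × 0, remainder 0 ✓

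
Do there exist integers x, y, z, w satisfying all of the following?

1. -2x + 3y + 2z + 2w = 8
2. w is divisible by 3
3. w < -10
Yes

Take x = 0, y = 0, z = 16, w = -12. Substituting into each constraint:
  (1) -2(0) + 3(0) + 2(16) + 2(-12) = 8 ✓
  (2) -12 = 3 × -4, remainder 0 ✓
  (3) -12 < -10 ✓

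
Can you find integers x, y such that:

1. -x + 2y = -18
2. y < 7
Yes

Take x = 0, y = -9. Substituting into each constraint:
  (1) 0 + 2(-9) = -18 ✓
  (2) -9 < 7 ✓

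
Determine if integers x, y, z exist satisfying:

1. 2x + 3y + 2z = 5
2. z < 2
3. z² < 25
Yes

Take x = 1, y = 1, z = 0. Substituting into each constraint:
  (1) 2(1) + 3(1) + 2(0) = 5 ✓
  (2) 0 < 2 ✓
  (3) z² = (0)² = 0, and 0 < 25 ✓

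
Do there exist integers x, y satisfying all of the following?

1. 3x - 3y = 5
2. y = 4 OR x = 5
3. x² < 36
No

Even the single constraint (3x - 3y = 5) is infeasible over the integers.

  - 3x - 3y = 5: every term on the left is divisible by 3, so the LHS ≡ 0 (mod 3), but the RHS 5 is not — no integer solution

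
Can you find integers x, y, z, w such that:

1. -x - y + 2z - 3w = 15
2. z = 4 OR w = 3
Yes

Take x = 0, y = 0, z = 12, w = 3. Substituting into each constraint:
  (1) 0 + 0 + 2(12) - 3(3) = 15 ✓
  (2) w = 3, target 3 ✓ (second branch holds)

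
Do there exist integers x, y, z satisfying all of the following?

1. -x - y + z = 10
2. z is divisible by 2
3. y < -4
Yes

Take x = -5, y = -5, z = 0. Substituting into each constraint:
  (1) 5 + 5 + 0 = 10 ✓
  (2) 0 = 2 × 0, remainder 0 ✓
  (3) -5 < -4 ✓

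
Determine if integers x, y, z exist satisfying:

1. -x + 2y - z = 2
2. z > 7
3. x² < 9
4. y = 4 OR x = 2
Yes

Take x = 2, y = 6, z = 8. Substituting into each constraint:
  (1) (-2) + 2(6) + (-8) = 2 ✓
  (2) 8 > 7 ✓
  (3) x² = (2)² = 4, and 4 < 9 ✓
  (4) x = 2, target 2 ✓ (second branch holds)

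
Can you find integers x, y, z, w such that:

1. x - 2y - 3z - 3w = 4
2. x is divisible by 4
Yes

Take x = 0, y = 1, z = 0, w = -2. Substituting into each constraint:
  (1) 0 - 2(1) - 3(0) - 3(-2) = 4 ✓
  (2) 0 = 4 × 0, remainder 0 ✓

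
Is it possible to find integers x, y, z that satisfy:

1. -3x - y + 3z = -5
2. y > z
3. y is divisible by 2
Yes

Take x = 2, y = 2, z = 1. Substituting into each constraint:
  (1) -3(2) + (-2) + 3(1) = -5 ✓
  (2) 2 > 1 ✓
  (3) 2 = 2 × 1, remainder 0 ✓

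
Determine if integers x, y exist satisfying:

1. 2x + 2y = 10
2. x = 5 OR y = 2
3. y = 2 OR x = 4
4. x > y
Yes

Take x = 3, y = 2. Substituting into each constraint:
  (1) 2(3) + 2(2) = 10 ✓
  (2) y = 2, target 2 ✓ (second branch holds)
  (3) y = 2, target 2 ✓ (first branch holds)
  (4) 3 > 2 ✓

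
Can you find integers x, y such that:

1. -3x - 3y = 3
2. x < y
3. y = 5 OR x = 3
Yes

Take x = -6, y = 5. Substituting into each constraint:
  (1) -3(-6) - 3(5) = 3 ✓
  (2) -6 < 5 ✓
  (3) y = 5, target 5 ✓ (first branch holds)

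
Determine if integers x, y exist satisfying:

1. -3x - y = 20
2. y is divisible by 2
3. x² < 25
Yes

Take x = 2, y = -26. Substituting into each constraint:
  (1) -3(2) + 26 = 20 ✓
  (2) -26 = 2 × -13, remainder 0 ✓
  (3) x² = (2)² = 4, and 4 < 25 ✓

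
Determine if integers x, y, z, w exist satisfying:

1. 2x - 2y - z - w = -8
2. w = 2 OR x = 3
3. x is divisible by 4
Yes

Take x = 0, y = 0, z = 6, w = 2. Substituting into each constraint:
  (1) 2(0) - 2(0) + (-6) + (-2) = -8 ✓
  (2) w = 2, target 2 ✓ (first branch holds)
  (3) 0 = 4 × 0, remainder 0 ✓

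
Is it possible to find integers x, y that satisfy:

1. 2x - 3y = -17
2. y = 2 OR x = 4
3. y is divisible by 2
No

A contradictory subset is {2x - 3y = -17, y = 2 OR x = 4}. No integer assignment can satisfy these jointly:

  - 2x - 3y = -17: is a linear equation tying the variables together
  - y = 2 OR x = 4: forces a choice: either y = 2 or x = 4

Split on the disjunction (y = 2 OR x = 4):
  • If y = 2: with y = 2, every remaining term of the linear equation is divisible by 2, so the left side is ≡ 0 (mod 2); but the right side -11 ≡ 1 (mod 2). No integers can satisfy it.
  • If x = 4: with x = 4, every remaining term of the linear equation is divisible by 3, so the left side is ≡ 0 (mod 3); but the right side -25 ≡ 2 (mod 3). No integers can satisfy it.
Both branches are infeasible, so the system has no integer solution.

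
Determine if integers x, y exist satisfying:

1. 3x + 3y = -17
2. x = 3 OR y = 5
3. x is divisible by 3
No

Even the single constraint (3x + 3y = -17) is infeasible over the integers.

  - 3x + 3y = -17: every term on the left is divisible by 3, so the LHS ≡ 0 (mod 3), but the RHS -17 is not — no integer solution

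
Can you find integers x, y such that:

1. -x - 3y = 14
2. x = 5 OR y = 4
Yes

Take x = -26, y = 4. Substituting into each constraint:
  (1) 26 - 3(4) = 14 ✓
  (2) y = 4, target 4 ✓ (second branch holds)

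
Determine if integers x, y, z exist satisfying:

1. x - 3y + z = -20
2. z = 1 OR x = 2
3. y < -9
Yes

Take x = 2, y = -10, z = -52. Substituting into each constraint:
  (1) 2 - 3(-10) + (-52) = -20 ✓
  (2) x = 2, target 2 ✓ (second branch holds)
  (3) -10 < -9 ✓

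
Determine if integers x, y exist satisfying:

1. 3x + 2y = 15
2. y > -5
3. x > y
Yes

Take x = 5, y = 0. Substituting into each constraint:
  (1) 3(5) + 2(0) = 15 ✓
  (2) 0 > -5 ✓
  (3) 5 > 0 ✓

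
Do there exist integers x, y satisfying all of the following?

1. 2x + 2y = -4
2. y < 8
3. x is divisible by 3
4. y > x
Yes

Take x = -3, y = 1. Substituting into each constraint:
  (1) 2(-3) + 2(1) = -4 ✓
  (2) 1 < 8 ✓
  (3) -3 = 3 × -1, remainder 0 ✓
  (4) 1 > -3 ✓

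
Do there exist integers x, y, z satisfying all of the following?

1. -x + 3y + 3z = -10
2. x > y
Yes

Take x = 1, y = 0, z = -3. Substituting into each constraint:
  (1) (-1) + 3(0) + 3(-3) = -10 ✓
  (2) 1 > 0 ✓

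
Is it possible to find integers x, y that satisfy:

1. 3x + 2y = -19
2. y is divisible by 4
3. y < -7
Yes

Take x = -1, y = -8. Substituting into each constraint:
  (1) 3(-1) + 2(-8) = -19 ✓
  (2) -8 = 4 × -2, remainder 0 ✓
  (3) -8 < -7 ✓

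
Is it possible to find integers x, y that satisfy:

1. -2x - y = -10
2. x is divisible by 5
Yes

Take x = 0, y = 10. Substituting into each constraint:
  (1) -2(0) + (-10) = -10 ✓
  (2) 0 = 5 × 0, remainder 0 ✓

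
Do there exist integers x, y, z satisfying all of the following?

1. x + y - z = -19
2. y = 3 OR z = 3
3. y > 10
Yes

Take x = -27, y = 11, z = 3. Substituting into each constraint:
  (1) (-27) + 11 + (-3) = -19 ✓
  (2) z = 3, target 3 ✓ (second branch holds)
  (3) 11 > 10 ✓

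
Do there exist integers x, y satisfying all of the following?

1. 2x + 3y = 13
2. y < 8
Yes

Take x = 5, y = 1. Substituting into each constraint:
  (1) 2(5) + 3(1) = 13 ✓
  (2) 1 < 8 ✓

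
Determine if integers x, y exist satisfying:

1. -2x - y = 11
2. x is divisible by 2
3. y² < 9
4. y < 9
Yes

Take x = -6, y = 1. Substituting into each constraint:
  (1) -2(-6) + (-1) = 11 ✓
  (2) -6 = 2 × -3, remainder 0 ✓
  (3) y² = (1)² = 1, and 1 < 9 ✓
  (4) 1 < 9 ✓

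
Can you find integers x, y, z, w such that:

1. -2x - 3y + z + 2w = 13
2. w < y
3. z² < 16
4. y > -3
Yes

Take x = -8, y = 1, z = 0, w = 0. Substituting into each constraint:
  (1) -2(-8) - 3(1) + 0 + 2(0) = 13 ✓
  (2) 0 < 1 ✓
  (3) z² = (0)² = 0, and 0 < 16 ✓
  (4) 1 > -3 ✓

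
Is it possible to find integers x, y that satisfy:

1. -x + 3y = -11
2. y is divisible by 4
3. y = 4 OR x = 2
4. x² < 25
No

The full constraint system is jointly infeasible over the integers. Each constraint and what it forces:

  - -x + 3y = -11: is a linear equation tying the variables together
  - y is divisible by 4: restricts y to multiples of 4
  - y = 4 OR x = 2: forces a choice: either y = 4 or x = 2
  - x² < 25: restricts x to |x| ≤ 4

Split on the disjunction (y = 4 OR x = 2):
  • If y = 4: the equation forces x = 23, but x² < 25 requires |x| ≤ 4.
  • If x = 2: with x = 2, writing y = 4y', every remaining term of the linear equation is divisible by 12, so the left side is ≡ 0 (mod 12); but the right side -9 ≡ 3 (mod 12). No integers can satisfy it.
Both branches are infeasible, so the system has no integer solution.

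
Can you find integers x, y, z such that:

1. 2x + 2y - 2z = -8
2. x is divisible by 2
Yes

Take x = 0, y = 0, z = 4. Substituting into each constraint:
  (1) 2(0) + 2(0) - 2(4) = -8 ✓
  (2) 0 = 2 × 0, remainder 0 ✓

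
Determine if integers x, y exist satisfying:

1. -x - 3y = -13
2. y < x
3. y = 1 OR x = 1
Yes

Take x = 10, y = 1. Substituting into each constraint:
  (1) (-10) - 3(1) = -13 ✓
  (2) 1 < 10 ✓
  (3) y = 1, target 1 ✓ (first branch holds)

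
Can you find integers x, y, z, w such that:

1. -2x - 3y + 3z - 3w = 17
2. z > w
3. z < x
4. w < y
Yes

Take x = 5, y = -2, z = 4, w = -3. Substituting into each constraint:
  (1) -2(5) - 3(-2) + 3(4) - 3(-3) = 17 ✓
  (2) 4 > -3 ✓
  (3) 4 < 5 ✓
  (4) -3 < -2 ✓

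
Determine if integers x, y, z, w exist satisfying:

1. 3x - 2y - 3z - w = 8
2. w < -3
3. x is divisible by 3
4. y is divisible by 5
Yes

Take x = 0, y = 0, z = -1, w = -5. Substituting into each constraint:
  (1) 3(0) - 2(0) - 3(-1) + 5 = 8 ✓
  (2) -5 < -3 ✓
  (3) 0 = 3 × 0, remainder 0 ✓
  (4) 0 = 5 × 0, remainder 0 ✓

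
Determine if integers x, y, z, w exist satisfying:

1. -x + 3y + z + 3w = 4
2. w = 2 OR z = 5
Yes

Take x = 2, y = 0, z = 0, w = 2. Substituting into each constraint:
  (1) (-2) + 3(0) + 0 + 3(2) = 4 ✓
  (2) w = 2, target 2 ✓ (first branch holds)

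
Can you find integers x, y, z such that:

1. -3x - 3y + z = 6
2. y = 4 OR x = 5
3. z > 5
Yes

Take x = 6, y = 4, z = 36. Substituting into each constraint:
  (1) -3(6) - 3(4) + 36 = 6 ✓
  (2) y = 4, target 4 ✓ (first branch holds)
  (3) 36 > 5 ✓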